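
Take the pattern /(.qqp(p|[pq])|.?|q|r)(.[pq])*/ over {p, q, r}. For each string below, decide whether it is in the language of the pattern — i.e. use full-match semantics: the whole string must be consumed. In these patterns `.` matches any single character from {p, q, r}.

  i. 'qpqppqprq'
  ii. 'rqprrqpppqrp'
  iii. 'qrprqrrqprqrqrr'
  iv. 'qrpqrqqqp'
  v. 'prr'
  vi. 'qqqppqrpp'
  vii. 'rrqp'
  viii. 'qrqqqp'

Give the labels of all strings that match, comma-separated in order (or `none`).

i

i → match
ii → no match
iii → no match
iv → no match
v → no match
vi → no match
vii → no match
viii → no match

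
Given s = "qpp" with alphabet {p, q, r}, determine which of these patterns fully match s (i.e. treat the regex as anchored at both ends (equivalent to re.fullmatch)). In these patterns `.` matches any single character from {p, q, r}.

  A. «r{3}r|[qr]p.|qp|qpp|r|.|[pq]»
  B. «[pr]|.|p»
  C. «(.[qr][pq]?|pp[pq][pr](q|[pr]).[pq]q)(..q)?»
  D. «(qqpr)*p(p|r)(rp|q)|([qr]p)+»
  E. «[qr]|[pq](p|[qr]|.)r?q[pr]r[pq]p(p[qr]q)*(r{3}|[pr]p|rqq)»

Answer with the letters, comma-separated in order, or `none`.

A → match
B → no match
C → no match
D → no match
E → no match

A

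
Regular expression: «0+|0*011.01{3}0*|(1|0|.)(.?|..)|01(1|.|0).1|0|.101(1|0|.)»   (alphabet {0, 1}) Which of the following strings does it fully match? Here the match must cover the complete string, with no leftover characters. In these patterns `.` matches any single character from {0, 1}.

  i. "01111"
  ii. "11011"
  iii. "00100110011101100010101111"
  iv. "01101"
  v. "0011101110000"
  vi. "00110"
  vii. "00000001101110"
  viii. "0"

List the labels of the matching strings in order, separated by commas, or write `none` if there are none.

i, ii, iv, v, viii

i → match
ii → match
iii → no match
iv → match
v → match
vi → no match
vii → no match
viii → match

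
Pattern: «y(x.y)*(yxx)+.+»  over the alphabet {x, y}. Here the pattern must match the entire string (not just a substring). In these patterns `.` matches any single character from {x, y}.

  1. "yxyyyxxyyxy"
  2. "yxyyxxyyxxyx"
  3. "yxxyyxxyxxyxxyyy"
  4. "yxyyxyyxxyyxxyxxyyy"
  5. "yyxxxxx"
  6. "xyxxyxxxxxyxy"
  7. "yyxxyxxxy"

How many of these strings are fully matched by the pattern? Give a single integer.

6

1 → match
2 → match
3 → match
4 → match
5 → match
6 → no match — must start with "y"
7 → match
Total matched: 6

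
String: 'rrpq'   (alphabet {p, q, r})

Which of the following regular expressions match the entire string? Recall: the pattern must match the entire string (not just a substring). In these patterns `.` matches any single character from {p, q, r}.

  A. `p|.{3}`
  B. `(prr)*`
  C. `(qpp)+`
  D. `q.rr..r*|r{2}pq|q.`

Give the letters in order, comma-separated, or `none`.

A → no match
B → no match
C → no match — must start with 'qpp'
D → match

D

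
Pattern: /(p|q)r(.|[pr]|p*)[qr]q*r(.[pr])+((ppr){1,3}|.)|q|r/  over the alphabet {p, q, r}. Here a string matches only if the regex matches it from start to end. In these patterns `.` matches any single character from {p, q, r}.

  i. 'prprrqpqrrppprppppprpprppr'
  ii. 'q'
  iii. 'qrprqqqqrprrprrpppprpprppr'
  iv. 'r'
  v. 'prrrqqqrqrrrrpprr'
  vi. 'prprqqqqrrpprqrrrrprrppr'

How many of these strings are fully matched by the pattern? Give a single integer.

6

i → match
ii → match
iii → match
iv → match
v → match
vi → match
Total matched: 6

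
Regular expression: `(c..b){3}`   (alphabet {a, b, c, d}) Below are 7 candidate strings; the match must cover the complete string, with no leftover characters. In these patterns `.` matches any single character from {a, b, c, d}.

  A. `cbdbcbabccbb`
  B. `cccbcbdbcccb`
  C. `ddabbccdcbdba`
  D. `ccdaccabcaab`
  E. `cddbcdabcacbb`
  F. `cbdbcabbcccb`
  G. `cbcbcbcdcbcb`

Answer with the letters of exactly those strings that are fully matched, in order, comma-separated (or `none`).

A, B, F

A → match
B → match
C → no match — must start with `c`
D → no match
E → no match
F → match
G → no match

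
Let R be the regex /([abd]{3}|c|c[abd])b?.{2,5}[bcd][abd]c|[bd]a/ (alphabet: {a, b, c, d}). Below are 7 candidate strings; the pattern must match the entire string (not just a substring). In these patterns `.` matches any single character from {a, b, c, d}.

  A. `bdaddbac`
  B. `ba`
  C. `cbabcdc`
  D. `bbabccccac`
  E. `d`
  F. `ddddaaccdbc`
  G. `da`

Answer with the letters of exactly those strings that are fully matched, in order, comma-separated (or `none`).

A → match
B → match
C → match
D → match
E → no match
F → match
G → match

A, B, C, D, F, G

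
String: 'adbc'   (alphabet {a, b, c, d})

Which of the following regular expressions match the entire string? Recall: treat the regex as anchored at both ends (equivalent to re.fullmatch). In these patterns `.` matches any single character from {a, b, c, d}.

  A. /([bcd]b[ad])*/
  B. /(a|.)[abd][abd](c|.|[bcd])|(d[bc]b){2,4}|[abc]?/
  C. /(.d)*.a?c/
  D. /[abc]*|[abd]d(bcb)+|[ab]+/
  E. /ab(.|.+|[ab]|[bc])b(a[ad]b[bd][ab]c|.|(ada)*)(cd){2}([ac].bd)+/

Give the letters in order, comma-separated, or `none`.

A → no match
B → match
C → match
D → no match
E → no match — must start with 'ab'

B, C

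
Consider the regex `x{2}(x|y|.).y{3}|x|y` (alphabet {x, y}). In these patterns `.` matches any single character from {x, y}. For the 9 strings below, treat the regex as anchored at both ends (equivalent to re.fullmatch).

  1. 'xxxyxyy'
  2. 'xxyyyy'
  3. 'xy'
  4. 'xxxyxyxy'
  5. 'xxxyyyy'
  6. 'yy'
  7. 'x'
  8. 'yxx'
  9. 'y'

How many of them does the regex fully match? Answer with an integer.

3

1 → no match
2 → no match
3 → no match
4 → no match
5 → match
6 → no match
7 → match
8 → no match
9 → match
Total matched: 3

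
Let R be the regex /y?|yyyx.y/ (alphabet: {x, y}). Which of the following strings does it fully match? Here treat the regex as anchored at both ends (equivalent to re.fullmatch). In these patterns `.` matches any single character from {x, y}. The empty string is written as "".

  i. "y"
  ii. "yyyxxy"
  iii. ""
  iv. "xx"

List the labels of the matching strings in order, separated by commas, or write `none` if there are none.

i. "y" → match
ii. "yyyxxy" → match
iii. "" → match
iv. "xx" → no match

i, ii, iii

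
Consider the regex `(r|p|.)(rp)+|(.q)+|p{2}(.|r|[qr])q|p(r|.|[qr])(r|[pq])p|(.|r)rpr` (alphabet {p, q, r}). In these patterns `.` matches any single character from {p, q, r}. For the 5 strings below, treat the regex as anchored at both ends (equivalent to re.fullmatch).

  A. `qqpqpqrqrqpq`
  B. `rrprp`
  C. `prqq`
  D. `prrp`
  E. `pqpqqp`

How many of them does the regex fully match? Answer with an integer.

3

A. `qqpqpqrqrqpq` → match
B. `rrprp` → match
C. `prqq` → no match
D. `prrp` → match
E. `pqpqqp` → no match
Total matched: 3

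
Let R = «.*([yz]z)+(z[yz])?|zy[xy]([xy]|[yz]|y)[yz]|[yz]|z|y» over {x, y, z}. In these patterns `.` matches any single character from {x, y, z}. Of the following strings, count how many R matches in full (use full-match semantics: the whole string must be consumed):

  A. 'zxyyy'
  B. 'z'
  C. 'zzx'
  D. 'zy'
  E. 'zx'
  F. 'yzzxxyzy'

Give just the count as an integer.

A → no match
B → match
C → no match
D → no match
E → no match
F → no match
Total matched: 1

1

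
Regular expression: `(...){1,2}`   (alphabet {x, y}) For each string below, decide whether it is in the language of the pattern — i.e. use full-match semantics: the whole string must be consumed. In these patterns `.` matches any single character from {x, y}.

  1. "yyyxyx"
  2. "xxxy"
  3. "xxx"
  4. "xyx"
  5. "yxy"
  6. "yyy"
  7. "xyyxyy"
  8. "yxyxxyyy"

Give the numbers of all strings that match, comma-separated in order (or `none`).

1 → match
2 → no match
3 → match
4 → match
5 → match
6 → match
7 → match
8 → no match

1, 3, 4, 5, 6, 7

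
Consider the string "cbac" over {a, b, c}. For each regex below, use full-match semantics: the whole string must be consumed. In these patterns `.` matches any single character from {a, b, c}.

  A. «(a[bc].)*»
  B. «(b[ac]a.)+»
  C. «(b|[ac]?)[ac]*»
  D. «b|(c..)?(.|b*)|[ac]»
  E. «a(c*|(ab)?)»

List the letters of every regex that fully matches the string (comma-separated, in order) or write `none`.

A → no match
B → no match — must start with "b"
C → no match
D → match
E → no match — must start with "a"

D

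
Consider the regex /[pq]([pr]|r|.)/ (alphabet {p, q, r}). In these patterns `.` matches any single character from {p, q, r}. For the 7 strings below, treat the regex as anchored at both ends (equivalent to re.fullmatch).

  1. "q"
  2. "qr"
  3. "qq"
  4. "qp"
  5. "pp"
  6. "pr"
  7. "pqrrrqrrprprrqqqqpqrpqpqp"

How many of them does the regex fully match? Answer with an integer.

5

1 → no match
2 → match
3 → match
4 → match
5 → match
6 → match
7 → no match
Total matched: 5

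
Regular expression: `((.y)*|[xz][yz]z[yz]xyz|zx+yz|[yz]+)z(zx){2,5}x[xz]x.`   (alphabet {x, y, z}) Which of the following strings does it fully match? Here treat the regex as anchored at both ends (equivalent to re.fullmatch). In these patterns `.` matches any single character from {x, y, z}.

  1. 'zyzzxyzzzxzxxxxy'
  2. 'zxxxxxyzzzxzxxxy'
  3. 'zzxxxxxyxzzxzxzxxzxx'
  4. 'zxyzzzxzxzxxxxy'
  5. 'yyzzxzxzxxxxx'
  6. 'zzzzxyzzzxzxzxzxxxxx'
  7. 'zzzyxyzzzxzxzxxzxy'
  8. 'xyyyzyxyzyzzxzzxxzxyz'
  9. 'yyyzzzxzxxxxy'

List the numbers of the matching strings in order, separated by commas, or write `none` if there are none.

1 → match
2 → no match
3 → no match
4 → match
5 → match
6 → match
7 → match
8 → no match
9 → match

1, 4, 5, 6, 7, 9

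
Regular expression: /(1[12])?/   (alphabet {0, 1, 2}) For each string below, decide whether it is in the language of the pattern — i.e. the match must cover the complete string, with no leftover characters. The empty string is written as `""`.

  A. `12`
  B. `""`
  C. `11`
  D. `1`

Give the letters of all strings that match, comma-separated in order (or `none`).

A. `12` → match
B. `""` → match
C. `11` → match
D. `1` → no match

A, B, C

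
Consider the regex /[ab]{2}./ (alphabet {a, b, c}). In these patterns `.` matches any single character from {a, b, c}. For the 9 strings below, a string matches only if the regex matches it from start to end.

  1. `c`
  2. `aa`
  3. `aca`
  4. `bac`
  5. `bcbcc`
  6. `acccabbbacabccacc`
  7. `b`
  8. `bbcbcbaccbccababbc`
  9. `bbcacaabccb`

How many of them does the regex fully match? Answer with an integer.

1

1. `c` → no match
2. `aa` → no match
3. `aca` → no match
4. `bac` → match
5. `bcbcc` → no match
6 → no match
7. `b` → no match
8 → no match
9. `bbcacaabccb` → no match
Total matched: 1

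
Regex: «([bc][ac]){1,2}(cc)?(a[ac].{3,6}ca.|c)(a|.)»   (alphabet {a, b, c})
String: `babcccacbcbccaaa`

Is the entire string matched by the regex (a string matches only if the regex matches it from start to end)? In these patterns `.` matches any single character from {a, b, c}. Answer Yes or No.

Yes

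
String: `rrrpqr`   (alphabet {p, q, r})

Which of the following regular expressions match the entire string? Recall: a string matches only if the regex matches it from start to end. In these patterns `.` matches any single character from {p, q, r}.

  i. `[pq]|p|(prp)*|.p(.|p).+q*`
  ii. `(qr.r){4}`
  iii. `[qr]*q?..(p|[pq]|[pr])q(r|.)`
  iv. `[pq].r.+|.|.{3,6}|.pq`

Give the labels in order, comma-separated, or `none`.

iii, iv

i → no match
ii → no match — must start with `qr`
iii → match
iv → match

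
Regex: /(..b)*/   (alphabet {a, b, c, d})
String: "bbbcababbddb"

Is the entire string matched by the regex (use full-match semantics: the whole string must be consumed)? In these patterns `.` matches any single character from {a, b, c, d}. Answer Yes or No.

Yes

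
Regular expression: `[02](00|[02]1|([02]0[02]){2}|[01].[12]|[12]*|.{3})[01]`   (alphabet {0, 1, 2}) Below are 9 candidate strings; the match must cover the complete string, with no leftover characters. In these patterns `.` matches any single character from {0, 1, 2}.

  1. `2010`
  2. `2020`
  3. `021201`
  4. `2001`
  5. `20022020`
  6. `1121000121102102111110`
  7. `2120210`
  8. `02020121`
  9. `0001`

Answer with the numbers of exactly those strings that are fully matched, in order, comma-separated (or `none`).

1 → match
2 → no match
3 → no match
4 → match
5 → match
6 → no match
7 → no match
8 → no match
9 → match

1, 4, 5, 9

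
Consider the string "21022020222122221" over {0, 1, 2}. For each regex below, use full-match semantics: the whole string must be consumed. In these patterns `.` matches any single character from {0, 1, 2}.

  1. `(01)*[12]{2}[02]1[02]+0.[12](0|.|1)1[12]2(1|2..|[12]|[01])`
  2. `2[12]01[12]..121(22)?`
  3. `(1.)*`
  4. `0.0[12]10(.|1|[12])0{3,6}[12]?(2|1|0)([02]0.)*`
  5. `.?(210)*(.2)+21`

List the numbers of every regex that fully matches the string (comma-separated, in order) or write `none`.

5

1 → no match
2 → no match
3 → no match
4 → no match — must start with "0"
5 → match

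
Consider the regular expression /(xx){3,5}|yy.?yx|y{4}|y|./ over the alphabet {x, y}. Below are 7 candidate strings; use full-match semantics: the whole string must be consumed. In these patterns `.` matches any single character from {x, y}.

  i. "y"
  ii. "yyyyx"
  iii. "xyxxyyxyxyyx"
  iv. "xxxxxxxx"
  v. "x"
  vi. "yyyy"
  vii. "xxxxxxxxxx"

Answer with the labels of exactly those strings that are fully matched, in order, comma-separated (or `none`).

i. "y" → match
ii. "yyyyx" → match
iii. "xyxxyyxyxyyx" → no match
iv. "xxxxxxxx" → match
v. "x" → match
vi. "yyyy" → match
vii. "xxxxxxxxxx" → match

i, ii, iv, v, vi, vii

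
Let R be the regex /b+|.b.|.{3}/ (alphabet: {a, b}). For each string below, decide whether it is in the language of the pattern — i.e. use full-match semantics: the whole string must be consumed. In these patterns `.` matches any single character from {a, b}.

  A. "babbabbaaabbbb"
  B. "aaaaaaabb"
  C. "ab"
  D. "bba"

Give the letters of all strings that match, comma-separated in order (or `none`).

D

A → no match
B → no match
C → no match
D → match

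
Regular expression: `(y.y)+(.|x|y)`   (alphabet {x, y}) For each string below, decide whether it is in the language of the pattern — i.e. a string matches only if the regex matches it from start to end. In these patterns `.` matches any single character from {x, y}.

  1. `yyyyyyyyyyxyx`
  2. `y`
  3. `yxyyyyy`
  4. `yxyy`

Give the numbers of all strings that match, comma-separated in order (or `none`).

1 → match
2 → no match
3 → match
4 → match

1, 3, 4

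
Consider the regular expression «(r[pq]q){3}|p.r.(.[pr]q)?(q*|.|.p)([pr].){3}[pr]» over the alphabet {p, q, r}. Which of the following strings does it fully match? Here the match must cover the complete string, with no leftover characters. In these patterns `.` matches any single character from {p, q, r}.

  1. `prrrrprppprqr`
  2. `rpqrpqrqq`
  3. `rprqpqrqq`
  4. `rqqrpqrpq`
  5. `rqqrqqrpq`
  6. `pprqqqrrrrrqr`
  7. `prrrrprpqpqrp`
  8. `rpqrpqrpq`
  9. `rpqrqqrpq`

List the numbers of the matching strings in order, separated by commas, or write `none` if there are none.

1, 2, 4, 5, 6, 8, 9

1 → match
2 → match
3 → no match
4 → match
5 → match
6 → match
7 → no match
8 → match
9 → match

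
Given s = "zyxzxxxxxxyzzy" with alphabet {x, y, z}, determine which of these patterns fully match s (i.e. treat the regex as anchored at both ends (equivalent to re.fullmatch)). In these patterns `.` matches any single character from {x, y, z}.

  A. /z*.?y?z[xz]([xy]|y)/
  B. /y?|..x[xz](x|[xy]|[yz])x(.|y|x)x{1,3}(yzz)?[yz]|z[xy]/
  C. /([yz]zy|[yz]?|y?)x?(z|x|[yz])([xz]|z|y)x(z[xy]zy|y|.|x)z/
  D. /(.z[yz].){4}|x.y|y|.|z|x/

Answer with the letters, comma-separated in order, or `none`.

A → no match
B → match
C → no match — must end with "z"
D → no match

B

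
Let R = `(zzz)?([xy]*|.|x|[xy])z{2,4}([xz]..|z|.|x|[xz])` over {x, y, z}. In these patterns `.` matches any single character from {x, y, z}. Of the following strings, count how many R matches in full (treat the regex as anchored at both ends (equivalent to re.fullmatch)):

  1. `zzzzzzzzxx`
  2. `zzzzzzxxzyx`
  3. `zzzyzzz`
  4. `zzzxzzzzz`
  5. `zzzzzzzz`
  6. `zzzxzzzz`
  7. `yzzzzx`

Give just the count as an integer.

1 → match
2 → no match
3 → match
4 → match
5 → match
6 → match
7 → match
Total matched: 6

6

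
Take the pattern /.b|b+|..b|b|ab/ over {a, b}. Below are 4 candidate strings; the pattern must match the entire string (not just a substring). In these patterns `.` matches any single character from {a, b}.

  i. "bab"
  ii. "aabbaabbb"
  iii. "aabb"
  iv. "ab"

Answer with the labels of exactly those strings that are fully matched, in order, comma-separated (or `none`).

i → match
ii → no match
iii → no match
iv → match

i, iv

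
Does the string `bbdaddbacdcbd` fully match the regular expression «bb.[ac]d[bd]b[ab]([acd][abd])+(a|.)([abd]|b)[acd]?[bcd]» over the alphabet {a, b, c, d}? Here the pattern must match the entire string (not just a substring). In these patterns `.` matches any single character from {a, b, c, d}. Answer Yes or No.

Yes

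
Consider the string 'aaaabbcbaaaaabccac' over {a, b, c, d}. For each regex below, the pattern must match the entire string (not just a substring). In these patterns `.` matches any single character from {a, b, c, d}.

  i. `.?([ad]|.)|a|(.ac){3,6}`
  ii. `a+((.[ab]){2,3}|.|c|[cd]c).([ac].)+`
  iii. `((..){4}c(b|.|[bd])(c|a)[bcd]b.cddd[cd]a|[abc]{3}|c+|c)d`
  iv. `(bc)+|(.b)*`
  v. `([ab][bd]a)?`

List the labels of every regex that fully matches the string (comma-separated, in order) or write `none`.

i → no match
ii → match
iii → no match — must end with 'd'
iv → no match
v → no match

ii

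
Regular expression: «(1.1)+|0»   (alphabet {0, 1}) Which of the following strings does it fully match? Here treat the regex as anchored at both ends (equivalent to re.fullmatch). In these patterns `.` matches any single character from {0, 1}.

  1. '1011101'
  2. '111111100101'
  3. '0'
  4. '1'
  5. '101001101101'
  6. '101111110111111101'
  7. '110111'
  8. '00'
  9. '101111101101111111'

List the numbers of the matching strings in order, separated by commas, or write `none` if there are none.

3, 9

1 → no match
2 → no match
3 → match
4 → no match
5 → no match
6 → no match
7 → no match
8 → no match
9 → match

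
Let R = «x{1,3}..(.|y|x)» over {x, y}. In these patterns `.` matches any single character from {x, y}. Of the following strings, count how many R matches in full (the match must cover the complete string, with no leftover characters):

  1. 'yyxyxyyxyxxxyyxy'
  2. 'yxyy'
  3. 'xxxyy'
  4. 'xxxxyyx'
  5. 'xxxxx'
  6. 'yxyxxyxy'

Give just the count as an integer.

2

1 → no match — must start with 'x'
2. 'yxyy' → no match — must start with 'x'
3. 'xxxyy' → match
4. 'xxxxyyx' → no match
5. 'xxxxx' → match
6. 'yxyxxyxy' → no match — must start with 'x'
Total matched: 2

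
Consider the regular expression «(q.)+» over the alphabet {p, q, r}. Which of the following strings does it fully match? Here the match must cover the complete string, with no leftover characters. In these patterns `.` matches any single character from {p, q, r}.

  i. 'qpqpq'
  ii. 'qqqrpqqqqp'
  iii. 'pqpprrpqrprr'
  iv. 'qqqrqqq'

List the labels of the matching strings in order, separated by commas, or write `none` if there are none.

none

i → no match
ii → no match
iii → no match — must start with 'q'
iv → no match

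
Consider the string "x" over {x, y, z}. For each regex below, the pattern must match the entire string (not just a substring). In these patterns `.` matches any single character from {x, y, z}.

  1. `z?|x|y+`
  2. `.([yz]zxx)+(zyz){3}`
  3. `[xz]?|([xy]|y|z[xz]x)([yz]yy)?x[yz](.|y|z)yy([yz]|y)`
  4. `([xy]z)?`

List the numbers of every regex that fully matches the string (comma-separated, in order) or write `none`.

1 → match
2 → no match — must end with "zyz"
3 → match
4 → no match

1, 3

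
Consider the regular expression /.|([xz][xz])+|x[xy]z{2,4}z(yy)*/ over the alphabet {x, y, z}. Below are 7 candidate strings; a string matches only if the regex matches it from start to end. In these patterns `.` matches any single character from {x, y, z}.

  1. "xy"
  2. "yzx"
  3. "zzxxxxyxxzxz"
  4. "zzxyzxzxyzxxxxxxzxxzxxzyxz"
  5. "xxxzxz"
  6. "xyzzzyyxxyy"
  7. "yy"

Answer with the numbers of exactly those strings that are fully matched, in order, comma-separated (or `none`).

5

1 → no match
2 → no match
3 → no match
4 → no match
5 → match
6 → no match
7 → no match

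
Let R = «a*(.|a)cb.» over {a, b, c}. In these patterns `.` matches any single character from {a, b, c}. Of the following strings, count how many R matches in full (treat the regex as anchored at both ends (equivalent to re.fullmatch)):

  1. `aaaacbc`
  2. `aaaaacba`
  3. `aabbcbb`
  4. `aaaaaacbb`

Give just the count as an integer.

3

1 → match
2 → match
3 → no match
4 → match
Total matched: 3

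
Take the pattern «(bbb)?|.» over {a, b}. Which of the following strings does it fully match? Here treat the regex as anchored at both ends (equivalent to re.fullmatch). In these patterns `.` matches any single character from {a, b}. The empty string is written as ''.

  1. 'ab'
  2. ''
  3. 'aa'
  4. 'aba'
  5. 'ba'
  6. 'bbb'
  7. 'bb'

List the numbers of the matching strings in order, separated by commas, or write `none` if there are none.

2, 6

1. 'ab' → no match
2. '' → match
3. 'aa' → no match
4. 'aba' → no match
5. 'ba' → no match
6. 'bbb' → match
7. 'bb' → no match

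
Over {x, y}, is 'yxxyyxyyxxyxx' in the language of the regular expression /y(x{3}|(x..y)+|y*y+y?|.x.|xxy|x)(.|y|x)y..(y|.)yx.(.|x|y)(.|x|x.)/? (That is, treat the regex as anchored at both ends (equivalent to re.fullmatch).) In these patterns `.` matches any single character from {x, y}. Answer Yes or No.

Yes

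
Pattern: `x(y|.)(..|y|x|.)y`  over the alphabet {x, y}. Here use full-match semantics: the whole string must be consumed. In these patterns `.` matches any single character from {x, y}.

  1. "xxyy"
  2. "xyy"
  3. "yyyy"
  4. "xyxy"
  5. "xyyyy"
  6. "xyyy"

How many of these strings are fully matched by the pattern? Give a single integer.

4

1. "xxyy" → match
2. "xyy" → no match
3. "yyyy" → no match — must start with "x"
4. "xyxy" → match
5. "xyyyy" → match
6. "xyyy" → match
Total matched: 4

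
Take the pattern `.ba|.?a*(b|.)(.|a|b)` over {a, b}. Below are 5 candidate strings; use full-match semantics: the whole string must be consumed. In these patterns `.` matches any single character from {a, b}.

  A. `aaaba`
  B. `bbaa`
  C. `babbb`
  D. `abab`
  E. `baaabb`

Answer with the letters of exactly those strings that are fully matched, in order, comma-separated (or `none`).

A, E

A. `aaaba` → match
B. `bbaa` → no match
C. `babbb` → no match
D. `abab` → no match
E. `baaabb` → match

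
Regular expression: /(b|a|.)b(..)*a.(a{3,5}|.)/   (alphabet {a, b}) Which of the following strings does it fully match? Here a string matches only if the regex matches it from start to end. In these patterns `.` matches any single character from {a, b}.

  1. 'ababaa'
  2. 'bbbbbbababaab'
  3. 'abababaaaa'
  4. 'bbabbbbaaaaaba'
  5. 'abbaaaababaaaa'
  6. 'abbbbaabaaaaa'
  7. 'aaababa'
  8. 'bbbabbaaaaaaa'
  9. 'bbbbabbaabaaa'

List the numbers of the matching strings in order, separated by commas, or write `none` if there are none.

2, 3, 5, 6, 8, 9

1 → no match
2 → match
3 → match
4 → no match
5 → match
6 → match
7 → no match
8 → match
9 → match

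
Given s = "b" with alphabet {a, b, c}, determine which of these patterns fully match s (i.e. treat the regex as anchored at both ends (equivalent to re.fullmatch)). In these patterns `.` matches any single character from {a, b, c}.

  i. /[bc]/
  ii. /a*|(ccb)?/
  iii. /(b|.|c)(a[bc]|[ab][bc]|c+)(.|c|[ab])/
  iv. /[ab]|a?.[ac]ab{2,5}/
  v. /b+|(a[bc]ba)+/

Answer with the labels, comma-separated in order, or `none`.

i → match
ii → no match
iii → no match
iv → match
v → match

i, iv, v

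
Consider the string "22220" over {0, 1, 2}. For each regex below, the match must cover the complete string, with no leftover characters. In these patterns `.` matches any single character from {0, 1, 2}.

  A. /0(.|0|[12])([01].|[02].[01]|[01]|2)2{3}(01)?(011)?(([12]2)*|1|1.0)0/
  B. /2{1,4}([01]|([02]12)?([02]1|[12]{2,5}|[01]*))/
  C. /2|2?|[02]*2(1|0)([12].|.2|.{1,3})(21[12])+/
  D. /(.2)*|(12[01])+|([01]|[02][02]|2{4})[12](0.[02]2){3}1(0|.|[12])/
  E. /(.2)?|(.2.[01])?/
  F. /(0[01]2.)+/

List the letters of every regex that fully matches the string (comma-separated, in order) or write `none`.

A → no match — must start with "0"
B → match
C → no match
D → no match
E → no match
F → no match — must start with "0"

B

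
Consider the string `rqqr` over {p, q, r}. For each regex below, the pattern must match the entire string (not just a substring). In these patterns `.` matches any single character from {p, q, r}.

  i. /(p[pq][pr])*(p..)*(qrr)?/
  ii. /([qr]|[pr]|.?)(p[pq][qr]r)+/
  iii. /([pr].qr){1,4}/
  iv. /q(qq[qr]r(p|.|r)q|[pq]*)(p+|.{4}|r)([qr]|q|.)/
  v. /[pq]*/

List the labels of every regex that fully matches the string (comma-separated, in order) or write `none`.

iii

i → no match
ii → no match
iii → match
iv → no match — must start with `q`
v → no match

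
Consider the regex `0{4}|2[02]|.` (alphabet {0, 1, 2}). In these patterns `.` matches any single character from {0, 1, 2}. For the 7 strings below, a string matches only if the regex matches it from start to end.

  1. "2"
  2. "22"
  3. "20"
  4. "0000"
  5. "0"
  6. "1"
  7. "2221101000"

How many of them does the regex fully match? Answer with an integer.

6

1. "2" → match
2. "22" → match
3. "20" → match
4. "0000" → match
5. "0" → match
6. "1" → match
7. "2221101000" → no match
Total matched: 6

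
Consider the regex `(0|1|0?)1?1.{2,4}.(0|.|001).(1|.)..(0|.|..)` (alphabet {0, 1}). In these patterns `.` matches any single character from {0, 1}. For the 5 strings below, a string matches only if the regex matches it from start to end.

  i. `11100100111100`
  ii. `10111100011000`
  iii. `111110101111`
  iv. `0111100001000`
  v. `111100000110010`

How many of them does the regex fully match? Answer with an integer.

4

i → match
ii → no match
iii → match
iv → match
v → match
Total matched: 4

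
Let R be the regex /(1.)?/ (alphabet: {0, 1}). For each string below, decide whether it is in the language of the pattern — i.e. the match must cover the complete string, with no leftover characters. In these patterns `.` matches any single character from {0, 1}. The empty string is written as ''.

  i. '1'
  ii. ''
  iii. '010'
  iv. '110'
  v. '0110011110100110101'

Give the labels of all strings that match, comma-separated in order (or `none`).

i. '1' → no match
ii. '' → match
iii. '010' → no match
iv. '110' → no match
v → no match

ii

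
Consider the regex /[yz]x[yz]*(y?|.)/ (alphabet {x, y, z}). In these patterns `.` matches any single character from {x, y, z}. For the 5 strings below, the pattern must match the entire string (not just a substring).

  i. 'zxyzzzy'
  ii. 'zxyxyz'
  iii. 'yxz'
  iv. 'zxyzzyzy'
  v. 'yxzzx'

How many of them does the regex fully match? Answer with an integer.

i → match
ii → no match
iii → match
iv → match
v → match
Total matched: 4

4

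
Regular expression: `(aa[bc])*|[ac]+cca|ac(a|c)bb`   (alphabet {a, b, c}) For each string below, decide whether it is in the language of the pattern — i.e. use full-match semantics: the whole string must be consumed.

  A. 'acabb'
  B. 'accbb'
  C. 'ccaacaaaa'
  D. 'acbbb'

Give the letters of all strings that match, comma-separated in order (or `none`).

A, B

A → match
B → match
C → no match
D → no match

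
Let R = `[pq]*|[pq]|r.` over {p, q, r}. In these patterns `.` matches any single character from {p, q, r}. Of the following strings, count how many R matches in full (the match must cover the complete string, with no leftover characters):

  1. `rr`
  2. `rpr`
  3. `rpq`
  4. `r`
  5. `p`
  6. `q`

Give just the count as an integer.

1 → match
2 → no match
3 → no match
4 → no match
5 → match
6 → match
Total matched: 3

3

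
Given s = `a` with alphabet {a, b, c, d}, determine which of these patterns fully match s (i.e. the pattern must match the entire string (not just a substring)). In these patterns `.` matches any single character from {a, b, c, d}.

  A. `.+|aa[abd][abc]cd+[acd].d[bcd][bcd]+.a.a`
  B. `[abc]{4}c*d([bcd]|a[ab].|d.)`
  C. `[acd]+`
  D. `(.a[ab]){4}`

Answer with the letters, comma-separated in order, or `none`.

A → match
B → no match
C → match
D → no match

A, C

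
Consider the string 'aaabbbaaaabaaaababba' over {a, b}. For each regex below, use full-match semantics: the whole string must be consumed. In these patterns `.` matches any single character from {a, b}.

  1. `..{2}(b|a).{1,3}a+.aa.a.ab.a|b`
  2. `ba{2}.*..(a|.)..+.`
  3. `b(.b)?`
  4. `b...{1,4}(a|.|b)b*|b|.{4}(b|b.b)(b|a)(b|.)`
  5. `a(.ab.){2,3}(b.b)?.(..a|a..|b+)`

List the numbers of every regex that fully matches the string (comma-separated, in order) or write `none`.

1 → match
2 → no match — must start with 'ba'
3 → no match — must start with 'b'
4 → no match
5 → no match

1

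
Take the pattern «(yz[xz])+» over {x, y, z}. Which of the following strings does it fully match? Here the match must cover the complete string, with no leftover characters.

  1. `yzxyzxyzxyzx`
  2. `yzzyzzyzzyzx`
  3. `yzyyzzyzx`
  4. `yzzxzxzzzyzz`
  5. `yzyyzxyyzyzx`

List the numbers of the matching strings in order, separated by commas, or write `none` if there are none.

1 → match
2 → match
3 → no match
4 → no match
5 → no match

1, 2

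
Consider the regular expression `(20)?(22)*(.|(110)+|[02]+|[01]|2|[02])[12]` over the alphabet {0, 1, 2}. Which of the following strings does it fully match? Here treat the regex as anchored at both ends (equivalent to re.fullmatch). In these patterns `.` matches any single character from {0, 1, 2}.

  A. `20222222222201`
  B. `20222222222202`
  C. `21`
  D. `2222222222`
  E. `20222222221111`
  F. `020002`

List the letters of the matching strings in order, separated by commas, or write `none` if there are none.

A, B, C, D, F

A → match
B → match
C → match
D → match
E → no match
F → match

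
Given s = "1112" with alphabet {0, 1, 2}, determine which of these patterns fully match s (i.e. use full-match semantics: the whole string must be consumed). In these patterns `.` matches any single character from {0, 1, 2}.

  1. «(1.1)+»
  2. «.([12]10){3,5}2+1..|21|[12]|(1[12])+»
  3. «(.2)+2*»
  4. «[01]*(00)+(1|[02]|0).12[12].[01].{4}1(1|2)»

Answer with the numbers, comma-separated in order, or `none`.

1 → no match — must end with "1"
2 → match
3 → no match
4 → no match

2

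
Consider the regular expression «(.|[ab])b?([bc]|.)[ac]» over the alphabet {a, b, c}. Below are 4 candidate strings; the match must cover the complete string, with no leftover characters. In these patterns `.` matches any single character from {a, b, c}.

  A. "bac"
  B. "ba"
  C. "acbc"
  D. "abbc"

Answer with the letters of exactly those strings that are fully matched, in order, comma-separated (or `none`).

A, D

A → match
B → no match
C → no match
D → match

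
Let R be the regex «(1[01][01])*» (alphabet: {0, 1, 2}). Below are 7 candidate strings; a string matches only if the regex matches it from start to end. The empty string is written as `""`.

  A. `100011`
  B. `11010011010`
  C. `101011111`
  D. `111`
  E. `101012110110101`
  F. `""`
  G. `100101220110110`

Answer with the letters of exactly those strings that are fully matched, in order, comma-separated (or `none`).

D, F

A → no match
B → no match
C → no match
D → match
E → no match
F → match
G → no match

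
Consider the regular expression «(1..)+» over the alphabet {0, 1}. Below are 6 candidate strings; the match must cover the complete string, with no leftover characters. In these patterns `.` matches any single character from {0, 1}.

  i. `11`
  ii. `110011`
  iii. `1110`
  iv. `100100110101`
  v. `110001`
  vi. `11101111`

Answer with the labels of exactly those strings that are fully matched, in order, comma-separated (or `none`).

i. `11` → no match
ii. `110011` → no match
iii. `1110` → no match
iv. `100100110101` → match
v. `110001` → no match
vi. `11101111` → no match

iv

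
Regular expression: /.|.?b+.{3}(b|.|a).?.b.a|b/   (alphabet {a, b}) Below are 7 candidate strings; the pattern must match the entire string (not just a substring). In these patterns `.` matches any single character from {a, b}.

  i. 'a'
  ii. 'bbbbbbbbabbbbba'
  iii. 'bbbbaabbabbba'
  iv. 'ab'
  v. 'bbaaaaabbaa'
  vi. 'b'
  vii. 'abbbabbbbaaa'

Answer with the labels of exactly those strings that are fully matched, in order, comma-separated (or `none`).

i, ii, iii, v, vi

i. 'a' → match
ii → match
iii → match
iv. 'ab' → no match
v. 'bbaaaaabbaa' → match
vi. 'b' → match
vii. 'abbbabbbbaaa' → no match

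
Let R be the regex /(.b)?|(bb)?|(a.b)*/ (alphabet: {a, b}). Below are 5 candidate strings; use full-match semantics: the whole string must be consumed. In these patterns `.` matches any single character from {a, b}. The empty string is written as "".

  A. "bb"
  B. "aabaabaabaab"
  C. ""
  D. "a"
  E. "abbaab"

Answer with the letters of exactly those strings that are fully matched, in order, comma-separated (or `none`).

A, B, C, E

A → match
B → match
C → match
D → no match
E → match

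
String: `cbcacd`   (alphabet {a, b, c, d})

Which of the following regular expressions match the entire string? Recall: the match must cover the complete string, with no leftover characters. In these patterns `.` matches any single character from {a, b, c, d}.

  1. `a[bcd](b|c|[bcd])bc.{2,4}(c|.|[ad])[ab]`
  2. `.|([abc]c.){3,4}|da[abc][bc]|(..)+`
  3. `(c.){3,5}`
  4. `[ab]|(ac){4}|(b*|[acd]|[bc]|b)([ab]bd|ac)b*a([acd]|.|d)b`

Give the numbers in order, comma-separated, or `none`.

2, 3

1 → no match — must start with `a`
2 → match
3 → match
4 → no match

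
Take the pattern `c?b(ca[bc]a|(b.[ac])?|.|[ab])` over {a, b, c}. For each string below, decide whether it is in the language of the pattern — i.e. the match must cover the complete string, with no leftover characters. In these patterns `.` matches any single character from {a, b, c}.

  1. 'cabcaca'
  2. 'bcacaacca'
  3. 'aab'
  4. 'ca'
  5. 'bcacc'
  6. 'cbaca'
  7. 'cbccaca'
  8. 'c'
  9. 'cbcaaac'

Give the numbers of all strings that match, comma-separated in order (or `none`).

1 → no match
2 → no match
3 → no match
4 → no match
5 → no match
6 → no match
7 → no match
8 → no match
9 → no match

none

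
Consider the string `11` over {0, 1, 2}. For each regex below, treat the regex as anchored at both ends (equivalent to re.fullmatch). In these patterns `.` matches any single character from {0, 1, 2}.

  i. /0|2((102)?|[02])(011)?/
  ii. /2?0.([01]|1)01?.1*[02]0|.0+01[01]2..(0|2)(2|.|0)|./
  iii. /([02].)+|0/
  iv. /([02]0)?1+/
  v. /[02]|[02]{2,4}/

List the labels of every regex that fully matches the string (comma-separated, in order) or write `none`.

iv

i → no match
ii → no match
iii → no match
iv → match
v → no match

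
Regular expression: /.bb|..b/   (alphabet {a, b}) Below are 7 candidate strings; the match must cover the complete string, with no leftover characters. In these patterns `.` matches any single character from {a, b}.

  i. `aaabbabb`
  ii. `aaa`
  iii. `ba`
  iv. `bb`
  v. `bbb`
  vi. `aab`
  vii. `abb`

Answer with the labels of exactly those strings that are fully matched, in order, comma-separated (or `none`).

v, vi, vii

i → no match
ii → no match
iii → no match
iv → no match
v → match
vi → match
vii → match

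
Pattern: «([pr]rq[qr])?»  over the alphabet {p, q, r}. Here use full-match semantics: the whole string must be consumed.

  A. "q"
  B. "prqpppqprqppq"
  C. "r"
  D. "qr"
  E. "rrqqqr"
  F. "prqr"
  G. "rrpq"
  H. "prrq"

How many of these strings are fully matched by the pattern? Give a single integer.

A → no match
B → no match
C → no match
D → no match
E → no match
F → match
G → no match
H → no match
Total matched: 1

1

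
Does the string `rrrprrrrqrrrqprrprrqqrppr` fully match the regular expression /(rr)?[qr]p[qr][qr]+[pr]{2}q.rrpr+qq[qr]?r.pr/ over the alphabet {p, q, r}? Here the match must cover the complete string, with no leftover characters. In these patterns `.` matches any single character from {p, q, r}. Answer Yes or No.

Yes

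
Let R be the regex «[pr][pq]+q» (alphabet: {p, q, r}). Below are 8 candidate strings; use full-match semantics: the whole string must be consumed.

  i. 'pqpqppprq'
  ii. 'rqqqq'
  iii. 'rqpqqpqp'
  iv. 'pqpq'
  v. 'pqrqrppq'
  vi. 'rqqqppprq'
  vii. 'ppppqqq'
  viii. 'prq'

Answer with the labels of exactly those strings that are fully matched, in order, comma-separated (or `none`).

i → no match
ii → match
iii → no match — must end with 'q'
iv → match
v → no match
vi → no match
vii → match
viii → no match

ii, iv, vii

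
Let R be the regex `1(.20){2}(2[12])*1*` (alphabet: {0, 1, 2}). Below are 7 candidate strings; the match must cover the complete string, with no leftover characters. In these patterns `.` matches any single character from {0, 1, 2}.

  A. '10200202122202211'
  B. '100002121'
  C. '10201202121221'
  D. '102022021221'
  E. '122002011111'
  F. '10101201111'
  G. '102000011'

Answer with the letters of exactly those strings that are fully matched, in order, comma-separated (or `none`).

C, D, E

A → no match
B → no match
C → match
D → match
E → match
F → no match
G → no match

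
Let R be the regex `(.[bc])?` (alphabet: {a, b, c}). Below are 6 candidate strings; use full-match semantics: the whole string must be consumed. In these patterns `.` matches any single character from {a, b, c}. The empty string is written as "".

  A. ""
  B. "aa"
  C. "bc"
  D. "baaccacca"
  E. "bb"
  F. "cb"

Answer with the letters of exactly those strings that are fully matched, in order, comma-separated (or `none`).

A, C, E, F

A → match
B → no match
C → match
D → no match
E → match
F → match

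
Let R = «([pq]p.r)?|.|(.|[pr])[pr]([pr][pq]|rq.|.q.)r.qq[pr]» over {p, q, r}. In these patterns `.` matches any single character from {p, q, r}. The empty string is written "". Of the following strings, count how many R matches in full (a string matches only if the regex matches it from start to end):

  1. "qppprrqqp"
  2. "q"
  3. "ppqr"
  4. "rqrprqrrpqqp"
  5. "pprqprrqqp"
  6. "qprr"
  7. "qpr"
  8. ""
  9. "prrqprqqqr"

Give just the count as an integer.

7

1. "qppprrqqp" → match
2. "q" → match
3. "ppqr" → match
4. "rqrprqrrpqqp" → no match
5. "pprqprrqqp" → match
6. "qprr" → match
7. "qpr" → no match
8. "" → match
9. "prrqprqqqr" → match
Total matched: 7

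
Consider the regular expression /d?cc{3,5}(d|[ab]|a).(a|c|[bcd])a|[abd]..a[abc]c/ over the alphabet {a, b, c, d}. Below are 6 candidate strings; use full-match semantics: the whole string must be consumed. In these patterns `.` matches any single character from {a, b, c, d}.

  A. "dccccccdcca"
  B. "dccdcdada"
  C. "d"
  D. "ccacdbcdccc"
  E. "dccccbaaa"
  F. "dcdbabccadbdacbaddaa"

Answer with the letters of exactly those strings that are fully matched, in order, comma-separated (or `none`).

A. "dccccccdcca" → match
B. "dccdcdada" → no match
C. "d" → no match
D. "ccacdbcdccc" → no match
E. "dccccbaaa" → match
F → no match

A, E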